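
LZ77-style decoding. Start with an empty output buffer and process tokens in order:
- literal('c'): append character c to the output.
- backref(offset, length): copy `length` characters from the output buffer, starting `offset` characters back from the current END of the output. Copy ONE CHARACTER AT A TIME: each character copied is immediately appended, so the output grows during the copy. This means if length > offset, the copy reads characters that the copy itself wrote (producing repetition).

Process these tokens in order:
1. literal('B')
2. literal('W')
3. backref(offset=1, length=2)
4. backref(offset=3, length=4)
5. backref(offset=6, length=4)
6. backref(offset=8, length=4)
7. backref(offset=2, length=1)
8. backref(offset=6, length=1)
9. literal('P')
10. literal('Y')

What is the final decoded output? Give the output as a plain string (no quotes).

Token 1: literal('B'). Output: "B"
Token 2: literal('W'). Output: "BW"
Token 3: backref(off=1, len=2) (overlapping!). Copied 'WW' from pos 1. Output: "BWWW"
Token 4: backref(off=3, len=4) (overlapping!). Copied 'WWWW' from pos 1. Output: "BWWWWWWW"
Token 5: backref(off=6, len=4). Copied 'WWWW' from pos 2. Output: "BWWWWWWWWWWW"
Token 6: backref(off=8, len=4). Copied 'WWWW' from pos 4. Output: "BWWWWWWWWWWWWWWW"
Token 7: backref(off=2, len=1). Copied 'W' from pos 14. Output: "BWWWWWWWWWWWWWWWW"
Token 8: backref(off=6, len=1). Copied 'W' from pos 11. Output: "BWWWWWWWWWWWWWWWWW"
Token 9: literal('P'). Output: "BWWWWWWWWWWWWWWWWWP"
Token 10: literal('Y'). Output: "BWWWWWWWWWWWWWWWWWPY"

Answer: BWWWWWWWWWWWWWWWWWPY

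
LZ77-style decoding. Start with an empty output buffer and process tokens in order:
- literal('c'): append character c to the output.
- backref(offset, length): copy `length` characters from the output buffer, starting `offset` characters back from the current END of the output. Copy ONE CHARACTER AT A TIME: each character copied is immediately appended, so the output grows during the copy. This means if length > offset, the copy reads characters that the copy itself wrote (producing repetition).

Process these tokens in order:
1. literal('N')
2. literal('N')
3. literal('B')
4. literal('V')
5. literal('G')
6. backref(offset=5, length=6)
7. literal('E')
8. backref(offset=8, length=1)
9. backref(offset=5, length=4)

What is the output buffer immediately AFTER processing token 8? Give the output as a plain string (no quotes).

Token 1: literal('N'). Output: "N"
Token 2: literal('N'). Output: "NN"
Token 3: literal('B'). Output: "NNB"
Token 4: literal('V'). Output: "NNBV"
Token 5: literal('G'). Output: "NNBVG"
Token 6: backref(off=5, len=6) (overlapping!). Copied 'NNBVGN' from pos 0. Output: "NNBVGNNBVGN"
Token 7: literal('E'). Output: "NNBVGNNBVGNE"
Token 8: backref(off=8, len=1). Copied 'G' from pos 4. Output: "NNBVGNNBVGNEG"

Answer: NNBVGNNBVGNEG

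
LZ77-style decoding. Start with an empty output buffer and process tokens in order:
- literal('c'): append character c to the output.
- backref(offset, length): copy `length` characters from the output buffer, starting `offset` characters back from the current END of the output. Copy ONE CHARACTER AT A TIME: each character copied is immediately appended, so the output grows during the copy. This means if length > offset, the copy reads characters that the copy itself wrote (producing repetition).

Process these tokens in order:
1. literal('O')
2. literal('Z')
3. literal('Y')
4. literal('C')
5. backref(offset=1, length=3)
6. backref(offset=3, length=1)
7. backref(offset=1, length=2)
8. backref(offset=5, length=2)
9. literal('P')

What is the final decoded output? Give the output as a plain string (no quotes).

Token 1: literal('O'). Output: "O"
Token 2: literal('Z'). Output: "OZ"
Token 3: literal('Y'). Output: "OZY"
Token 4: literal('C'). Output: "OZYC"
Token 5: backref(off=1, len=3) (overlapping!). Copied 'CCC' from pos 3. Output: "OZYCCCC"
Token 6: backref(off=3, len=1). Copied 'C' from pos 4. Output: "OZYCCCCC"
Token 7: backref(off=1, len=2) (overlapping!). Copied 'CC' from pos 7. Output: "OZYCCCCCCC"
Token 8: backref(off=5, len=2). Copied 'CC' from pos 5. Output: "OZYCCCCCCCCC"
Token 9: literal('P'). Output: "OZYCCCCCCCCCP"

Answer: OZYCCCCCCCCCP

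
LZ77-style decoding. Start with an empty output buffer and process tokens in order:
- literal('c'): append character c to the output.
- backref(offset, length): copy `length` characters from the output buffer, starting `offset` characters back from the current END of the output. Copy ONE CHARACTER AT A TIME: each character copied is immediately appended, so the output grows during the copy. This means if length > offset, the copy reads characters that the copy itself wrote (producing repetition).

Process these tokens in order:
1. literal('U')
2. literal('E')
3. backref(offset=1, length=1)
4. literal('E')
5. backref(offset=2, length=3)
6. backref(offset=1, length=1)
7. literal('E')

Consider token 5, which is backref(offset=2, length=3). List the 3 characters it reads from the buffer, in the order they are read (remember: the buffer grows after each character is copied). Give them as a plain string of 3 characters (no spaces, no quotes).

Answer: EEE

Derivation:
Token 1: literal('U'). Output: "U"
Token 2: literal('E'). Output: "UE"
Token 3: backref(off=1, len=1). Copied 'E' from pos 1. Output: "UEE"
Token 4: literal('E'). Output: "UEEE"
Token 5: backref(off=2, len=3). Buffer before: "UEEE" (len 4)
  byte 1: read out[2]='E', append. Buffer now: "UEEEE"
  byte 2: read out[3]='E', append. Buffer now: "UEEEEE"
  byte 3: read out[4]='E', append. Buffer now: "UEEEEEE"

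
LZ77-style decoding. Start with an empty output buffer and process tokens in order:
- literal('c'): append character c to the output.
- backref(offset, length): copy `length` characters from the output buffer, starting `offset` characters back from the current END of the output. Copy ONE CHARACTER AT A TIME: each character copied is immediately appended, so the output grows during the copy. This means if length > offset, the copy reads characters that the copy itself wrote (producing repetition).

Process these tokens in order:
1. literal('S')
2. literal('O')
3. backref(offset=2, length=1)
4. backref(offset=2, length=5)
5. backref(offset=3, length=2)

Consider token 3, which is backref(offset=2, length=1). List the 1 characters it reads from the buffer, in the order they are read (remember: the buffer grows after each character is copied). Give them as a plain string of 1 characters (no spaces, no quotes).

Token 1: literal('S'). Output: "S"
Token 2: literal('O'). Output: "SO"
Token 3: backref(off=2, len=1). Buffer before: "SO" (len 2)
  byte 1: read out[0]='S', append. Buffer now: "SOS"

Answer: S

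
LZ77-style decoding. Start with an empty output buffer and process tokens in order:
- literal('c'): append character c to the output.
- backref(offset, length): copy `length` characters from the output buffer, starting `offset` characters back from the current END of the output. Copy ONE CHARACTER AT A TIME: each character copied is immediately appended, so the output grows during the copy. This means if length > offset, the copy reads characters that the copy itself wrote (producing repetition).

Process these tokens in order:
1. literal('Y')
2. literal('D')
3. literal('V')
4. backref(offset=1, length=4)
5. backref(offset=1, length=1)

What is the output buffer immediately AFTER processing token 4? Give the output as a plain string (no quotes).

Token 1: literal('Y'). Output: "Y"
Token 2: literal('D'). Output: "YD"
Token 3: literal('V'). Output: "YDV"
Token 4: backref(off=1, len=4) (overlapping!). Copied 'VVVV' from pos 2. Output: "YDVVVVV"

Answer: YDVVVVV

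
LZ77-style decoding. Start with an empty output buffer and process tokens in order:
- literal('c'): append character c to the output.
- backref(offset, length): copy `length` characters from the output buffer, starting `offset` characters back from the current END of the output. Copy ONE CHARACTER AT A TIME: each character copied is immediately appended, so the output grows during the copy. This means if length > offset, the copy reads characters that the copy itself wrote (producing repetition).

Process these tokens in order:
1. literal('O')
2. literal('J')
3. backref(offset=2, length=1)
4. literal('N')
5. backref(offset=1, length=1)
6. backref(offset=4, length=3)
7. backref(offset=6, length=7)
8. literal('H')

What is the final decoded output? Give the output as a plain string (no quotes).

Token 1: literal('O'). Output: "O"
Token 2: literal('J'). Output: "OJ"
Token 3: backref(off=2, len=1). Copied 'O' from pos 0. Output: "OJO"
Token 4: literal('N'). Output: "OJON"
Token 5: backref(off=1, len=1). Copied 'N' from pos 3. Output: "OJONN"
Token 6: backref(off=4, len=3). Copied 'JON' from pos 1. Output: "OJONNJON"
Token 7: backref(off=6, len=7) (overlapping!). Copied 'ONNJONO' from pos 2. Output: "OJONNJONONNJONO"
Token 8: literal('H'). Output: "OJONNJONONNJONOH"

Answer: OJONNJONONNJONOH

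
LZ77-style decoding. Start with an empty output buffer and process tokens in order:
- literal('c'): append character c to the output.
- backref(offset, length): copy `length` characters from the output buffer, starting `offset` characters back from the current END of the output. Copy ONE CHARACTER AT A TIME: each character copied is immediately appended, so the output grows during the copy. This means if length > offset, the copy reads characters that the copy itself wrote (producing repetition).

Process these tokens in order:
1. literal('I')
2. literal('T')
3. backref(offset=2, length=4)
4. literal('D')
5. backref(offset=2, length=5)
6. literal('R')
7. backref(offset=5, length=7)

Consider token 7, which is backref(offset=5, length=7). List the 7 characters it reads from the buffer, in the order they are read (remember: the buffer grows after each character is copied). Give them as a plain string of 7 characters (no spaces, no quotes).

Token 1: literal('I'). Output: "I"
Token 2: literal('T'). Output: "IT"
Token 3: backref(off=2, len=4) (overlapping!). Copied 'ITIT' from pos 0. Output: "ITITIT"
Token 4: literal('D'). Output: "ITITITD"
Token 5: backref(off=2, len=5) (overlapping!). Copied 'TDTDT' from pos 5. Output: "ITITITDTDTDT"
Token 6: literal('R'). Output: "ITITITDTDTDTR"
Token 7: backref(off=5, len=7). Buffer before: "ITITITDTDTDTR" (len 13)
  byte 1: read out[8]='D', append. Buffer now: "ITITITDTDTDTRD"
  byte 2: read out[9]='T', append. Buffer now: "ITITITDTDTDTRDT"
  byte 3: read out[10]='D', append. Buffer now: "ITITITDTDTDTRDTD"
  byte 4: read out[11]='T', append. Buffer now: "ITITITDTDTDTRDTDT"
  byte 5: read out[12]='R', append. Buffer now: "ITITITDTDTDTRDTDTR"
  byte 6: read out[13]='D', append. Buffer now: "ITITITDTDTDTRDTDTRD"
  byte 7: read out[14]='T', append. Buffer now: "ITITITDTDTDTRDTDTRDT"

Answer: DTDTRDT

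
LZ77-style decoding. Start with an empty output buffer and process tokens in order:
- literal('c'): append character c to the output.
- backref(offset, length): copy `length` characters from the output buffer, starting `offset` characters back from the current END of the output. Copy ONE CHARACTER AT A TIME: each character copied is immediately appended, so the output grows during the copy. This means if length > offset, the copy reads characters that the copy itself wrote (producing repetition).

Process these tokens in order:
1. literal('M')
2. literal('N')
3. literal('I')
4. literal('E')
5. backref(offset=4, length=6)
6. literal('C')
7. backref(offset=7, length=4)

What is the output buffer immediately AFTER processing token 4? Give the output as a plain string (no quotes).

Answer: MNIE

Derivation:
Token 1: literal('M'). Output: "M"
Token 2: literal('N'). Output: "MN"
Token 3: literal('I'). Output: "MNI"
Token 4: literal('E'). Output: "MNIE"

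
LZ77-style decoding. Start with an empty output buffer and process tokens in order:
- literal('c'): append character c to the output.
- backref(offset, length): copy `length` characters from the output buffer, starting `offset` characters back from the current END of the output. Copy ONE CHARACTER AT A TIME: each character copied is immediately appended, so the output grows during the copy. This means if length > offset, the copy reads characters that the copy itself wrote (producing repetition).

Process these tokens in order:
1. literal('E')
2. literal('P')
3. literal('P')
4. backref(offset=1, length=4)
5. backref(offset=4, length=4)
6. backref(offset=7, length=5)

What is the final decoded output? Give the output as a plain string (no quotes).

Token 1: literal('E'). Output: "E"
Token 2: literal('P'). Output: "EP"
Token 3: literal('P'). Output: "EPP"
Token 4: backref(off=1, len=4) (overlapping!). Copied 'PPPP' from pos 2. Output: "EPPPPPP"
Token 5: backref(off=4, len=4). Copied 'PPPP' from pos 3. Output: "EPPPPPPPPPP"
Token 6: backref(off=7, len=5). Copied 'PPPPP' from pos 4. Output: "EPPPPPPPPPPPPPPP"

Answer: EPPPPPPPPPPPPPPP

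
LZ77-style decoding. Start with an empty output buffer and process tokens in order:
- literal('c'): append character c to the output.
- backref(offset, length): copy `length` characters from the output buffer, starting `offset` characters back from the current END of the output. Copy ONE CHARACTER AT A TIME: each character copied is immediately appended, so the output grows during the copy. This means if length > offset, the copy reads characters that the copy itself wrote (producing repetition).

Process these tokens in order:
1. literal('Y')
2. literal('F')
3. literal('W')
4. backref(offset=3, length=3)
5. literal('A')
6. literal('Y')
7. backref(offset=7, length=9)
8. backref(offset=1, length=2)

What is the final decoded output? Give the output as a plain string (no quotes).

Token 1: literal('Y'). Output: "Y"
Token 2: literal('F'). Output: "YF"
Token 3: literal('W'). Output: "YFW"
Token 4: backref(off=3, len=3). Copied 'YFW' from pos 0. Output: "YFWYFW"
Token 5: literal('A'). Output: "YFWYFWA"
Token 6: literal('Y'). Output: "YFWYFWAY"
Token 7: backref(off=7, len=9) (overlapping!). Copied 'FWYFWAYFW' from pos 1. Output: "YFWYFWAYFWYFWAYFW"
Token 8: backref(off=1, len=2) (overlapping!). Copied 'WW' from pos 16. Output: "YFWYFWAYFWYFWAYFWWW"

Answer: YFWYFWAYFWYFWAYFWWW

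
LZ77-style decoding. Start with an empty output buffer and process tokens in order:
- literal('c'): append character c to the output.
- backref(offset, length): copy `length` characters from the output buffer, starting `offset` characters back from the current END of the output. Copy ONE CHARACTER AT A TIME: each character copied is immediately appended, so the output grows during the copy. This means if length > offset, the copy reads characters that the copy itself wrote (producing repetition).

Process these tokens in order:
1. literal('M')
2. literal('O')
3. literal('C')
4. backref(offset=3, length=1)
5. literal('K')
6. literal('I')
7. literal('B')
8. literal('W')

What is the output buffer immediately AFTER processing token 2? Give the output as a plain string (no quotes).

Token 1: literal('M'). Output: "M"
Token 2: literal('O'). Output: "MO"

Answer: MO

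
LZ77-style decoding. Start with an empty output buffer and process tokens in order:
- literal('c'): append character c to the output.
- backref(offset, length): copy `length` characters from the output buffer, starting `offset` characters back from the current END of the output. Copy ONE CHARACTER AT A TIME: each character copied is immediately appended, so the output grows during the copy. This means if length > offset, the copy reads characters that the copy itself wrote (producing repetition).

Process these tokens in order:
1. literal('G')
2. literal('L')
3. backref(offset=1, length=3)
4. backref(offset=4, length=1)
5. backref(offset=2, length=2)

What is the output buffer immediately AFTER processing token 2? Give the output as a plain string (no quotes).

Answer: GL

Derivation:
Token 1: literal('G'). Output: "G"
Token 2: literal('L'). Output: "GL"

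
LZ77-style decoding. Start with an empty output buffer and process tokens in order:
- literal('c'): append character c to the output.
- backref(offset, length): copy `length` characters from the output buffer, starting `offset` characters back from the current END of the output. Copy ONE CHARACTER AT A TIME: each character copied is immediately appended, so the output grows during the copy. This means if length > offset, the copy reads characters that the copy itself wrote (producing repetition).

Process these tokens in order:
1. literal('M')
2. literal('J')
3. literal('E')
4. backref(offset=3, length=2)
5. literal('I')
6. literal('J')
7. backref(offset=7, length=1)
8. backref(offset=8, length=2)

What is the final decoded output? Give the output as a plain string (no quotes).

Token 1: literal('M'). Output: "M"
Token 2: literal('J'). Output: "MJ"
Token 3: literal('E'). Output: "MJE"
Token 4: backref(off=3, len=2). Copied 'MJ' from pos 0. Output: "MJEMJ"
Token 5: literal('I'). Output: "MJEMJI"
Token 6: literal('J'). Output: "MJEMJIJ"
Token 7: backref(off=7, len=1). Copied 'M' from pos 0. Output: "MJEMJIJM"
Token 8: backref(off=8, len=2). Copied 'MJ' from pos 0. Output: "MJEMJIJMMJ"

Answer: MJEMJIJMMJ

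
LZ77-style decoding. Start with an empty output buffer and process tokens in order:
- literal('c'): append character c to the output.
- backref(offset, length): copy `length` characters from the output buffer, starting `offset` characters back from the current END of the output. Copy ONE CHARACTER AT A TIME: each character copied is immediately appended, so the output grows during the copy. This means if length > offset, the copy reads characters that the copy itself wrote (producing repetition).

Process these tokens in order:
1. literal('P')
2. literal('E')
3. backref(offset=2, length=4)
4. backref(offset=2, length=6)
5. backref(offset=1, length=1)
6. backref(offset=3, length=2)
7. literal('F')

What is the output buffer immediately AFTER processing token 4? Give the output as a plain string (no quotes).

Answer: PEPEPEPEPEPE

Derivation:
Token 1: literal('P'). Output: "P"
Token 2: literal('E'). Output: "PE"
Token 3: backref(off=2, len=4) (overlapping!). Copied 'PEPE' from pos 0. Output: "PEPEPE"
Token 4: backref(off=2, len=6) (overlapping!). Copied 'PEPEPE' from pos 4. Output: "PEPEPEPEPEPE"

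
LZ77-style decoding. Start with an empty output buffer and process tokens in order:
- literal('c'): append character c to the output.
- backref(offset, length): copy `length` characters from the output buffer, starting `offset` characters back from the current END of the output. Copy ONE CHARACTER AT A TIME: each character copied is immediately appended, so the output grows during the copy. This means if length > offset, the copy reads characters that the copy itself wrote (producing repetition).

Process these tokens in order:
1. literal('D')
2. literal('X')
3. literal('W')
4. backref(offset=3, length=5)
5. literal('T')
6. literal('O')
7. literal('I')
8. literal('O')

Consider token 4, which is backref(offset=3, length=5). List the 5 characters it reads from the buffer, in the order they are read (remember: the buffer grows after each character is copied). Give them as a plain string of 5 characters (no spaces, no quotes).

Token 1: literal('D'). Output: "D"
Token 2: literal('X'). Output: "DX"
Token 3: literal('W'). Output: "DXW"
Token 4: backref(off=3, len=5). Buffer before: "DXW" (len 3)
  byte 1: read out[0]='D', append. Buffer now: "DXWD"
  byte 2: read out[1]='X', append. Buffer now: "DXWDX"
  byte 3: read out[2]='W', append. Buffer now: "DXWDXW"
  byte 4: read out[3]='D', append. Buffer now: "DXWDXWD"
  byte 5: read out[4]='X', append. Buffer now: "DXWDXWDX"

Answer: DXWDX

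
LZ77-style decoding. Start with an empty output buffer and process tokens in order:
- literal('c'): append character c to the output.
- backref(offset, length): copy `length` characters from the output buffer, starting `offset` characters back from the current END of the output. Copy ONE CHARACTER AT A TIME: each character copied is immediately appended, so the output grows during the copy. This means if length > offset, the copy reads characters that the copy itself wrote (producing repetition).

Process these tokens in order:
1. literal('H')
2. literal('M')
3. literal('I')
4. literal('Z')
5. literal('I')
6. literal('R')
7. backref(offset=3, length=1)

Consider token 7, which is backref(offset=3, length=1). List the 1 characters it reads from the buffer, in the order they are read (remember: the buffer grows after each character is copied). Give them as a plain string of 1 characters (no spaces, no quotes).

Token 1: literal('H'). Output: "H"
Token 2: literal('M'). Output: "HM"
Token 3: literal('I'). Output: "HMI"
Token 4: literal('Z'). Output: "HMIZ"
Token 5: literal('I'). Output: "HMIZI"
Token 6: literal('R'). Output: "HMIZIR"
Token 7: backref(off=3, len=1). Buffer before: "HMIZIR" (len 6)
  byte 1: read out[3]='Z', append. Buffer now: "HMIZIRZ"

Answer: Z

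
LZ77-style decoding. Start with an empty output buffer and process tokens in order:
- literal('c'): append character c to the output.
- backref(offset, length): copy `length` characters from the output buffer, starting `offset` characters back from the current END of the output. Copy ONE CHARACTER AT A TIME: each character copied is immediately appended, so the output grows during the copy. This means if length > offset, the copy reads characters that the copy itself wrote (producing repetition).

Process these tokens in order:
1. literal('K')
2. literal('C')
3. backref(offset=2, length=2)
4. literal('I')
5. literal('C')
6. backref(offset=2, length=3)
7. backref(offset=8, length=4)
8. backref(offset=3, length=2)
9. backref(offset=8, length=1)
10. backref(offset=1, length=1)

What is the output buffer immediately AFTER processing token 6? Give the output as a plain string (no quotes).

Token 1: literal('K'). Output: "K"
Token 2: literal('C'). Output: "KC"
Token 3: backref(off=2, len=2). Copied 'KC' from pos 0. Output: "KCKC"
Token 4: literal('I'). Output: "KCKCI"
Token 5: literal('C'). Output: "KCKCIC"
Token 6: backref(off=2, len=3) (overlapping!). Copied 'ICI' from pos 4. Output: "KCKCICICI"

Answer: KCKCICICI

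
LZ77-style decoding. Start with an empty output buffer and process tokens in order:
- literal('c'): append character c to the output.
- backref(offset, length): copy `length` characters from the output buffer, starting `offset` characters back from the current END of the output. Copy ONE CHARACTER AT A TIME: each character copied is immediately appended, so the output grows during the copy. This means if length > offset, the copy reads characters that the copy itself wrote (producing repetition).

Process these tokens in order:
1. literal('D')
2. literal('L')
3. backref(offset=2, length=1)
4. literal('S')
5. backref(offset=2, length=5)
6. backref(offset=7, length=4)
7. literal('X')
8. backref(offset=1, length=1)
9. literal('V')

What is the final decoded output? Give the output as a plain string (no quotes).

Answer: DLDSDSDSDDSDSXXV

Derivation:
Token 1: literal('D'). Output: "D"
Token 2: literal('L'). Output: "DL"
Token 3: backref(off=2, len=1). Copied 'D' from pos 0. Output: "DLD"
Token 4: literal('S'). Output: "DLDS"
Token 5: backref(off=2, len=5) (overlapping!). Copied 'DSDSD' from pos 2. Output: "DLDSDSDSD"
Token 6: backref(off=7, len=4). Copied 'DSDS' from pos 2. Output: "DLDSDSDSDDSDS"
Token 7: literal('X'). Output: "DLDSDSDSDDSDSX"
Token 8: backref(off=1, len=1). Copied 'X' from pos 13. Output: "DLDSDSDSDDSDSXX"
Token 9: literal('V'). Output: "DLDSDSDSDDSDSXXV"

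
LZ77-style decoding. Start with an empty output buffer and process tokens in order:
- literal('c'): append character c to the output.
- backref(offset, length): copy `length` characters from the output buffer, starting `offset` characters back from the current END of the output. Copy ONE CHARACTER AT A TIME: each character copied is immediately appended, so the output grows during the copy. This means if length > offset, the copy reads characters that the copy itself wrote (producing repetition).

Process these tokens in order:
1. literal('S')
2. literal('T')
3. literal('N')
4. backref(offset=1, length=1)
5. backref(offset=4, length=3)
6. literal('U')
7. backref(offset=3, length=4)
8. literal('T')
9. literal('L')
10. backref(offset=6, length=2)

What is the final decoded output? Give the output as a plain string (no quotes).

Token 1: literal('S'). Output: "S"
Token 2: literal('T'). Output: "ST"
Token 3: literal('N'). Output: "STN"
Token 4: backref(off=1, len=1). Copied 'N' from pos 2. Output: "STNN"
Token 5: backref(off=4, len=3). Copied 'STN' from pos 0. Output: "STNNSTN"
Token 6: literal('U'). Output: "STNNSTNU"
Token 7: backref(off=3, len=4) (overlapping!). Copied 'TNUT' from pos 5. Output: "STNNSTNUTNUT"
Token 8: literal('T'). Output: "STNNSTNUTNUTT"
Token 9: literal('L'). Output: "STNNSTNUTNUTTL"
Token 10: backref(off=6, len=2). Copied 'TN' from pos 8. Output: "STNNSTNUTNUTTLTN"

Answer: STNNSTNUTNUTTLTN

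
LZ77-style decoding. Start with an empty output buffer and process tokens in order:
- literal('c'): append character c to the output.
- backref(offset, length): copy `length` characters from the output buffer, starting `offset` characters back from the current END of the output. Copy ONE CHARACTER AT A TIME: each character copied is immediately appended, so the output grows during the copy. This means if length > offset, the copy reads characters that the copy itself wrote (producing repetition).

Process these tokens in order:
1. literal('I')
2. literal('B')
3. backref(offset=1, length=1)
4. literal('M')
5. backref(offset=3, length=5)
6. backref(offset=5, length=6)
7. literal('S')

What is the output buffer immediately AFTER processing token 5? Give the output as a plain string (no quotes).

Token 1: literal('I'). Output: "I"
Token 2: literal('B'). Output: "IB"
Token 3: backref(off=1, len=1). Copied 'B' from pos 1. Output: "IBB"
Token 4: literal('M'). Output: "IBBM"
Token 5: backref(off=3, len=5) (overlapping!). Copied 'BBMBB' from pos 1. Output: "IBBMBBMBB"

Answer: IBBMBBMBB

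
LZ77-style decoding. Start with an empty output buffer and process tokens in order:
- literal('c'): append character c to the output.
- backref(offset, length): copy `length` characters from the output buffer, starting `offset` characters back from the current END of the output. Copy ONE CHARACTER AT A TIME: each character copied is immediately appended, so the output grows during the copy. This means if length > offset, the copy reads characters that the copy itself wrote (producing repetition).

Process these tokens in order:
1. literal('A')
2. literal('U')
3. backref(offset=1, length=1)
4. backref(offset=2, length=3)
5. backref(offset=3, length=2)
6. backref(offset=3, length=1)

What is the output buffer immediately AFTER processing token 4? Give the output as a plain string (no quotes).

Answer: AUUUUU

Derivation:
Token 1: literal('A'). Output: "A"
Token 2: literal('U'). Output: "AU"
Token 3: backref(off=1, len=1). Copied 'U' from pos 1. Output: "AUU"
Token 4: backref(off=2, len=3) (overlapping!). Copied 'UUU' from pos 1. Output: "AUUUUU"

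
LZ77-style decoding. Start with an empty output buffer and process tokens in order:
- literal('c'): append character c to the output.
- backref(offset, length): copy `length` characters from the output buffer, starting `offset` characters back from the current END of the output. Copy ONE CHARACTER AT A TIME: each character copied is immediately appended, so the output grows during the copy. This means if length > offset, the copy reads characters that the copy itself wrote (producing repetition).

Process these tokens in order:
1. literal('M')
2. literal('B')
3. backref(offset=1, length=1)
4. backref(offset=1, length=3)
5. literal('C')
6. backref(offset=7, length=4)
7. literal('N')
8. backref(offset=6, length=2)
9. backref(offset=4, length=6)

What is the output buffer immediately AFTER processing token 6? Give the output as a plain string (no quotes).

Answer: MBBBBBCMBBB

Derivation:
Token 1: literal('M'). Output: "M"
Token 2: literal('B'). Output: "MB"
Token 3: backref(off=1, len=1). Copied 'B' from pos 1. Output: "MBB"
Token 4: backref(off=1, len=3) (overlapping!). Copied 'BBB' from pos 2. Output: "MBBBBB"
Token 5: literal('C'). Output: "MBBBBBC"
Token 6: backref(off=7, len=4). Copied 'MBBB' from pos 0. Output: "MBBBBBCMBBB"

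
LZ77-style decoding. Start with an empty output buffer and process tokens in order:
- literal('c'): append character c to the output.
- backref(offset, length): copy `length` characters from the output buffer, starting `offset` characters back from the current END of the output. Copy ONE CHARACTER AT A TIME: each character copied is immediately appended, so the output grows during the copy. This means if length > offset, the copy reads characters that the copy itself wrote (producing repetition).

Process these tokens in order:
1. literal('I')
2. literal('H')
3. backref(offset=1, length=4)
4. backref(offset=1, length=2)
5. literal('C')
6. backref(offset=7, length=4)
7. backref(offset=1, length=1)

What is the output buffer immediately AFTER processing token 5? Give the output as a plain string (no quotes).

Token 1: literal('I'). Output: "I"
Token 2: literal('H'). Output: "IH"
Token 3: backref(off=1, len=4) (overlapping!). Copied 'HHHH' from pos 1. Output: "IHHHHH"
Token 4: backref(off=1, len=2) (overlapping!). Copied 'HH' from pos 5. Output: "IHHHHHHH"
Token 5: literal('C'). Output: "IHHHHHHHC"

Answer: IHHHHHHHC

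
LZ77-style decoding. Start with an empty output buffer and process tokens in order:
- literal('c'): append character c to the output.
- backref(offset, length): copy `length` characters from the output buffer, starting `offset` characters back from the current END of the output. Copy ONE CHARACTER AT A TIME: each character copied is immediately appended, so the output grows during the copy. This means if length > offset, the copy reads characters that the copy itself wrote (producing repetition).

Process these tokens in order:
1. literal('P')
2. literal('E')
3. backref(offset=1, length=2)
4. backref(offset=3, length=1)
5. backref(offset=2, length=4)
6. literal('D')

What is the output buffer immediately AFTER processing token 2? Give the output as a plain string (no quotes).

Token 1: literal('P'). Output: "P"
Token 2: literal('E'). Output: "PE"

Answer: PE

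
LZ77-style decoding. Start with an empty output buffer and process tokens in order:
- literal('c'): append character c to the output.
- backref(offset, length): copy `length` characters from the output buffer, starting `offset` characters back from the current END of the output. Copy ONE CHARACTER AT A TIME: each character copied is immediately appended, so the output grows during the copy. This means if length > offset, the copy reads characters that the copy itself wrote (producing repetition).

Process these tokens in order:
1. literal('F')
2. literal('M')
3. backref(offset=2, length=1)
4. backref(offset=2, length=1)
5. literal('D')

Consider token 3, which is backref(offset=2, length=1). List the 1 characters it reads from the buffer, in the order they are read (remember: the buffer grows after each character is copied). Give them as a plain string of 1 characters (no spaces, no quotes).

Token 1: literal('F'). Output: "F"
Token 2: literal('M'). Output: "FM"
Token 3: backref(off=2, len=1). Buffer before: "FM" (len 2)
  byte 1: read out[0]='F', append. Buffer now: "FMF"

Answer: F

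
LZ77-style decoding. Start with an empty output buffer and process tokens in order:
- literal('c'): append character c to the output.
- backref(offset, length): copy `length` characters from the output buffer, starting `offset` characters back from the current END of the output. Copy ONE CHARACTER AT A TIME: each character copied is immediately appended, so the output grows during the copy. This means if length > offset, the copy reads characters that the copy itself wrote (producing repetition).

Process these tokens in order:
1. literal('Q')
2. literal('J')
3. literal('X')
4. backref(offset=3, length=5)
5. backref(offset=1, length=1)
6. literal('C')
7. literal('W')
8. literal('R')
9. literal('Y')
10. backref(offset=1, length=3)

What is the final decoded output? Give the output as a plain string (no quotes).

Token 1: literal('Q'). Output: "Q"
Token 2: literal('J'). Output: "QJ"
Token 3: literal('X'). Output: "QJX"
Token 4: backref(off=3, len=5) (overlapping!). Copied 'QJXQJ' from pos 0. Output: "QJXQJXQJ"
Token 5: backref(off=1, len=1). Copied 'J' from pos 7. Output: "QJXQJXQJJ"
Token 6: literal('C'). Output: "QJXQJXQJJC"
Token 7: literal('W'). Output: "QJXQJXQJJCW"
Token 8: literal('R'). Output: "QJXQJXQJJCWR"
Token 9: literal('Y'). Output: "QJXQJXQJJCWRY"
Token 10: backref(off=1, len=3) (overlapping!). Copied 'YYY' from pos 12. Output: "QJXQJXQJJCWRYYYY"

Answer: QJXQJXQJJCWRYYYY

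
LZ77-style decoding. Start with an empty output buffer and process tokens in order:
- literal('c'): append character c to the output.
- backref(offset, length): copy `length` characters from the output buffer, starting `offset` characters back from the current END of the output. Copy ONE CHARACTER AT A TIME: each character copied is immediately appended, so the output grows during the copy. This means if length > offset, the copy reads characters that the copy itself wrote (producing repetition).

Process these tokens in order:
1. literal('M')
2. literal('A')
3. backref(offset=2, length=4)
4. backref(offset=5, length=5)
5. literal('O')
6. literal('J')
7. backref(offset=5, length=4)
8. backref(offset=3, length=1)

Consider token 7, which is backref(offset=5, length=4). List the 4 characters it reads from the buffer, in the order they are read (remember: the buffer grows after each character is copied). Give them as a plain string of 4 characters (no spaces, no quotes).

Token 1: literal('M'). Output: "M"
Token 2: literal('A'). Output: "MA"
Token 3: backref(off=2, len=4) (overlapping!). Copied 'MAMA' from pos 0. Output: "MAMAMA"
Token 4: backref(off=5, len=5). Copied 'AMAMA' from pos 1. Output: "MAMAMAAMAMA"
Token 5: literal('O'). Output: "MAMAMAAMAMAO"
Token 6: literal('J'). Output: "MAMAMAAMAMAOJ"
Token 7: backref(off=5, len=4). Buffer before: "MAMAMAAMAMAOJ" (len 13)
  byte 1: read out[8]='A', append. Buffer now: "MAMAMAAMAMAOJA"
  byte 2: read out[9]='M', append. Buffer now: "MAMAMAAMAMAOJAM"
  byte 3: read out[10]='A', append. Buffer now: "MAMAMAAMAMAOJAMA"
  byte 4: read out[11]='O', append. Buffer now: "MAMAMAAMAMAOJAMAO"

Answer: AMAO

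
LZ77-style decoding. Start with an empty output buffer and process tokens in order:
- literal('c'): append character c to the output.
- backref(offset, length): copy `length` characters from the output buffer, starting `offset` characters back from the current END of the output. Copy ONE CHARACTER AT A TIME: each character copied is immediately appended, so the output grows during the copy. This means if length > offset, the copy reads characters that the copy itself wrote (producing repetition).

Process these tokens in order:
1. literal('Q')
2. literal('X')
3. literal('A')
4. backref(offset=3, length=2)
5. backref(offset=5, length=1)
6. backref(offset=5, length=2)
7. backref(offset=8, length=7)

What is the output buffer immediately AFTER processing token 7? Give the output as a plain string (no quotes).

Answer: QXAQXQXAQXAQXQX

Derivation:
Token 1: literal('Q'). Output: "Q"
Token 2: literal('X'). Output: "QX"
Token 3: literal('A'). Output: "QXA"
Token 4: backref(off=3, len=2). Copied 'QX' from pos 0. Output: "QXAQX"
Token 5: backref(off=5, len=1). Copied 'Q' from pos 0. Output: "QXAQXQ"
Token 6: backref(off=5, len=2). Copied 'XA' from pos 1. Output: "QXAQXQXA"
Token 7: backref(off=8, len=7). Copied 'QXAQXQX' from pos 0. Output: "QXAQXQXAQXAQXQX"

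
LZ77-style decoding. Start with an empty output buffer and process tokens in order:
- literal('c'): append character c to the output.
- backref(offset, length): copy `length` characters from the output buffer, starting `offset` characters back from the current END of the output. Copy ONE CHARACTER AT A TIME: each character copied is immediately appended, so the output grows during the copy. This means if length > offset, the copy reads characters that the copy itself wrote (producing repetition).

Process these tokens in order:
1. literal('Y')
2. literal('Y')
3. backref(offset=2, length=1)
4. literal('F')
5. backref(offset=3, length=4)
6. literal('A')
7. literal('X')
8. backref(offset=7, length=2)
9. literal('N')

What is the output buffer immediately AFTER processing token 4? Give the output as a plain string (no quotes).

Token 1: literal('Y'). Output: "Y"
Token 2: literal('Y'). Output: "YY"
Token 3: backref(off=2, len=1). Copied 'Y' from pos 0. Output: "YYY"
Token 4: literal('F'). Output: "YYYF"

Answer: YYYF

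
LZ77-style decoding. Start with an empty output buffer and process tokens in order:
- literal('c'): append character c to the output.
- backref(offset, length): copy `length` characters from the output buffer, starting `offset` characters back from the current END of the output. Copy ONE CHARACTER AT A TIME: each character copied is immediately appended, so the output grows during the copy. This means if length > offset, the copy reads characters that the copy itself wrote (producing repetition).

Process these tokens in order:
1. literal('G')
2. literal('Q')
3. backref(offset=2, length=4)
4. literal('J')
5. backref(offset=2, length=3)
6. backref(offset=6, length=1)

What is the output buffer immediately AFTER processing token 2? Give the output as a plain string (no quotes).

Token 1: literal('G'). Output: "G"
Token 2: literal('Q'). Output: "GQ"

Answer: GQ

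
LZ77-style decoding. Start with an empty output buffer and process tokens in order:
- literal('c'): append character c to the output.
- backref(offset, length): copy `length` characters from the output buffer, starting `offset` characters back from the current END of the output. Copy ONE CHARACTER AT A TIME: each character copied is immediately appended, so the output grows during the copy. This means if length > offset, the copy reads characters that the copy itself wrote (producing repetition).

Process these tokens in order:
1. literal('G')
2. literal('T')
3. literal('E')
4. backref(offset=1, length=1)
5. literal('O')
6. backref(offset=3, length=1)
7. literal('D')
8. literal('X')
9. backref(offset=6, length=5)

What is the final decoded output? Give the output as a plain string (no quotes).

Token 1: literal('G'). Output: "G"
Token 2: literal('T'). Output: "GT"
Token 3: literal('E'). Output: "GTE"
Token 4: backref(off=1, len=1). Copied 'E' from pos 2. Output: "GTEE"
Token 5: literal('O'). Output: "GTEEO"
Token 6: backref(off=3, len=1). Copied 'E' from pos 2. Output: "GTEEOE"
Token 7: literal('D'). Output: "GTEEOED"
Token 8: literal('X'). Output: "GTEEOEDX"
Token 9: backref(off=6, len=5). Copied 'EEOED' from pos 2. Output: "GTEEOEDXEEOED"

Answer: GTEEOEDXEEOED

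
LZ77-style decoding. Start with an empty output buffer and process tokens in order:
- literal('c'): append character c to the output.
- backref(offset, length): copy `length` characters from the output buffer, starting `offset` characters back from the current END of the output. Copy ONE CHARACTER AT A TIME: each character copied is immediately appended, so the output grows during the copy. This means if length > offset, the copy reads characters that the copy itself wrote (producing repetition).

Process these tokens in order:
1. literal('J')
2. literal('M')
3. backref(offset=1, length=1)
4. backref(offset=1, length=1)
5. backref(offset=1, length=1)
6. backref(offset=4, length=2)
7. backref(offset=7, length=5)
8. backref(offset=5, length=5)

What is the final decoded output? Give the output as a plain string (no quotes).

Answer: JMMMMMMJMMMMJMMMM

Derivation:
Token 1: literal('J'). Output: "J"
Token 2: literal('M'). Output: "JM"
Token 3: backref(off=1, len=1). Copied 'M' from pos 1. Output: "JMM"
Token 4: backref(off=1, len=1). Copied 'M' from pos 2. Output: "JMMM"
Token 5: backref(off=1, len=1). Copied 'M' from pos 3. Output: "JMMMM"
Token 6: backref(off=4, len=2). Copied 'MM' from pos 1. Output: "JMMMMMM"
Token 7: backref(off=7, len=5). Copied 'JMMMM' from pos 0. Output: "JMMMMMMJMMMM"
Token 8: backref(off=5, len=5). Copied 'JMMMM' from pos 7. Output: "JMMMMMMJMMMMJMMMM"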